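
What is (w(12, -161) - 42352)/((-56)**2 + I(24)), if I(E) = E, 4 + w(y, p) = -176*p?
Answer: -701/158 ≈ -4.4367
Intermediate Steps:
w(y, p) = -4 - 176*p
(w(12, -161) - 42352)/((-56)**2 + I(24)) = ((-4 - 176*(-161)) - 42352)/((-56)**2 + 24) = ((-4 + 28336) - 42352)/(3136 + 24) = (28332 - 42352)/3160 = -14020*1/3160 = -701/158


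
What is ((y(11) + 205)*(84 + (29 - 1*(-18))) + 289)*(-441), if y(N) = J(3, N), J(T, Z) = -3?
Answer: -11797191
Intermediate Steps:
y(N) = -3
((y(11) + 205)*(84 + (29 - 1*(-18))) + 289)*(-441) = ((-3 + 205)*(84 + (29 - 1*(-18))) + 289)*(-441) = (202*(84 + (29 + 18)) + 289)*(-441) = (202*(84 + 47) + 289)*(-441) = (202*131 + 289)*(-441) = (26462 + 289)*(-441) = 26751*(-441) = -11797191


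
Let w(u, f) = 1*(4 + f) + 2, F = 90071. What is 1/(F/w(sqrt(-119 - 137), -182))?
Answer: -176/90071 ≈ -0.0019540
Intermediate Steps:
w(u, f) = 6 + f (w(u, f) = (4 + f) + 2 = 6 + f)
1/(F/w(sqrt(-119 - 137), -182)) = 1/(90071/(6 - 182)) = 1/(90071/(-176)) = 1/(90071*(-1/176)) = 1/(-90071/176) = -176/90071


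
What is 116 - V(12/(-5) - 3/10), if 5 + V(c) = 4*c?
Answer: 659/5 ≈ 131.80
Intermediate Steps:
V(c) = -5 + 4*c
116 - V(12/(-5) - 3/10) = 116 - (-5 + 4*(12/(-5) - 3/10)) = 116 - (-5 + 4*(12*(-⅕) - 3*⅒)) = 116 - (-5 + 4*(-12/5 - 3/10)) = 116 - (-5 + 4*(-27/10)) = 116 - (-5 - 54/5) = 116 - 1*(-79/5) = 116 + 79/5 = 659/5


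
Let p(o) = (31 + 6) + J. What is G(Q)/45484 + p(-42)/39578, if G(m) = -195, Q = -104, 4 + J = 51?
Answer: -278361/128583268 ≈ -0.0021648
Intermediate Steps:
J = 47 (J = -4 + 51 = 47)
p(o) = 84 (p(o) = (31 + 6) + 47 = 37 + 47 = 84)
G(Q)/45484 + p(-42)/39578 = -195/45484 + 84/39578 = -195*1/45484 + 84*(1/39578) = -195/45484 + 6/2827 = -278361/128583268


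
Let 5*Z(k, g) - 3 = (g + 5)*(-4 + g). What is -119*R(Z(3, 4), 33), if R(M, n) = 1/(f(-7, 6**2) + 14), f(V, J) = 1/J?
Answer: -4284/505 ≈ -8.4832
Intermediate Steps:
Z(k, g) = 3/5 + (-4 + g)*(5 + g)/5 (Z(k, g) = 3/5 + ((g + 5)*(-4 + g))/5 = 3/5 + ((5 + g)*(-4 + g))/5 = 3/5 + ((-4 + g)*(5 + g))/5 = 3/5 + (-4 + g)*(5 + g)/5)
R(M, n) = 36/505 (R(M, n) = 1/(1/(6**2) + 14) = 1/(1/36 + 14) = 1/(505/36) = 36/505)
-119*R(Z(3, 4), 33) = -119*36/505 = -4284/505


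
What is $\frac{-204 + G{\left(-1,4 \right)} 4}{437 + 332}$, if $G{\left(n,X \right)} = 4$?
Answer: $- \frac{188}{769} \approx -0.24447$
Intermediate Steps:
$\frac{-204 + G{\left(-1,4 \right)} 4}{437 + 332} = \frac{-204 + 4 \cdot 4}{437 + 332} = \frac{-204 + 16}{769} = \left(-188\right) \frac{1}{769} = - \frac{188}{769}$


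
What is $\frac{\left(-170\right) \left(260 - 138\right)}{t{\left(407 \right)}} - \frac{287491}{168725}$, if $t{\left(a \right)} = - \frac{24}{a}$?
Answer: $\frac{356057798929}{1012350} \approx 3.5171 \cdot 10^{5}$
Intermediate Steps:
$\frac{\left(-170\right) \left(260 - 138\right)}{t{\left(407 \right)}} - \frac{287491}{168725} = \frac{\left(-170\right) \left(260 - 138\right)}{\left(-24\right) \frac{1}{407}} - \frac{287491}{168725} = \frac{\left(-170\right) 122}{\left(-24\right) \frac{1}{407}} - \frac{287491}{168725} = - \frac{20740}{- \frac{24}{407}} - \frac{287491}{168725} = \left(-20740\right) \left(- \frac{407}{24}\right) - \frac{287491}{168725} = \frac{2110295}{6} - \frac{287491}{168725} = \frac{356057798929}{1012350}$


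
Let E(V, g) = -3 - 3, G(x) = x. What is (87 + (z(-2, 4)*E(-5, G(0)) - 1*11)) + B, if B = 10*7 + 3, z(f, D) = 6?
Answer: 113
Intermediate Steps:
E(V, g) = -6
B = 73 (B = 70 + 3 = 73)
(87 + (z(-2, 4)*E(-5, G(0)) - 1*11)) + B = (87 + (6*(-6) - 1*11)) + 73 = (87 + (-36 - 11)) + 73 = (87 - 47) + 73 = 40 + 73 = 113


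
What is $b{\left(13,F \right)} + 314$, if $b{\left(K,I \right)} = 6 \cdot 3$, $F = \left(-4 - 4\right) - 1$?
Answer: $332$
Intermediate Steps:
$F = -9$ ($F = -8 - 1 = -9$)
$b{\left(K,I \right)} = 18$
$b{\left(13,F \right)} + 314 = 18 + 314 = 332$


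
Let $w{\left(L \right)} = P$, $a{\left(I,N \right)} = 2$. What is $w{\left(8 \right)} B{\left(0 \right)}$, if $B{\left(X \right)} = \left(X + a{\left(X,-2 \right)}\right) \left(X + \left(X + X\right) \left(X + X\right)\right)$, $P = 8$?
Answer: $0$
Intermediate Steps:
$w{\left(L \right)} = 8$
$B{\left(X \right)} = \left(2 + X\right) \left(X + 4 X^{2}\right)$ ($B{\left(X \right)} = \left(X + 2\right) \left(X + \left(X + X\right) \left(X + X\right)\right) = \left(2 + X\right) \left(X + 2 X 2 X\right) = \left(2 + X\right) \left(X + 4 X^{2}\right)$)
$w{\left(8 \right)} B{\left(0 \right)} = 8 \cdot 0 \left(2 + 4 \cdot 0^{2} + 9 \cdot 0\right) = 8 \cdot 0 \left(2 + 4 \cdot 0 + 0\right) = 8 \cdot 0 \left(2 + 0 + 0\right) = 8 \cdot 0 \cdot 2 = 8 \cdot 0 = 0$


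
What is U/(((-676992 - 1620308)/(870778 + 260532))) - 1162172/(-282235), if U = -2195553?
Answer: 14020647500542733/12967569310 ≈ 1.0812e+6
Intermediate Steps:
U/(((-676992 - 1620308)/(870778 + 260532))) - 1162172/(-282235) = -2195553*(870778 + 260532)/(-676992 - 1620308) - 1162172/(-282235) = -2195553/((-2297300/1131310)) - 1162172*(-1/282235) = -2195553/((-2297300*1/1131310)) + 1162172/282235 = -2195553/(-229730/113131) + 1162172/282235 = -2195553*(-113131/229730) + 1162172/282235 = 248385106443/229730 + 1162172/282235 = 14020647500542733/12967569310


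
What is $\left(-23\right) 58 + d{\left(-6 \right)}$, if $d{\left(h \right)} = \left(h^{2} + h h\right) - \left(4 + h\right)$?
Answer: $-1260$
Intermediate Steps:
$d{\left(h \right)} = -4 - h + 2 h^{2}$ ($d{\left(h \right)} = \left(h^{2} + h^{2}\right) - \left(4 + h\right) = 2 h^{2} - \left(4 + h\right) = -4 - h + 2 h^{2}$)
$\left(-23\right) 58 + d{\left(-6 \right)} = \left(-23\right) 58 - \left(-2 - 72\right) = -1334 + \left(-4 + 6 + 2 \cdot 36\right) = -1334 + \left(-4 + 6 + 72\right) = -1334 + 74 = -1260$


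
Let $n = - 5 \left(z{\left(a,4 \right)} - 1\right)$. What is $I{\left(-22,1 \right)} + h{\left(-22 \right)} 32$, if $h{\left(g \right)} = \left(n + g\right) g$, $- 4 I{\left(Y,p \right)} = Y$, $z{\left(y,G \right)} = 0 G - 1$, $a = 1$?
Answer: $\frac{16907}{2} \approx 8453.5$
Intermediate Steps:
$z{\left(y,G \right)} = -1$ ($z{\left(y,G \right)} = 0 - 1 = -1$)
$n = 10$ ($n = - 5 \left(-1 - 1\right) = \left(-5\right) \left(-2\right) = 10$)
$I{\left(Y,p \right)} = - \frac{Y}{4}$
$h{\left(g \right)} = g \left(10 + g\right)$ ($h{\left(g \right)} = \left(10 + g\right) g = g \left(10 + g\right)$)
$I{\left(-22,1 \right)} + h{\left(-22 \right)} 32 = \left(- \frac{1}{4}\right) \left(-22\right) + - 22 \left(10 - 22\right) 32 = \frac{11}{2} + \left(-22\right) \left(-12\right) 32 = \frac{11}{2} + 264 \cdot 32 = \frac{11}{2} + 8448 = \frac{16907}{2}$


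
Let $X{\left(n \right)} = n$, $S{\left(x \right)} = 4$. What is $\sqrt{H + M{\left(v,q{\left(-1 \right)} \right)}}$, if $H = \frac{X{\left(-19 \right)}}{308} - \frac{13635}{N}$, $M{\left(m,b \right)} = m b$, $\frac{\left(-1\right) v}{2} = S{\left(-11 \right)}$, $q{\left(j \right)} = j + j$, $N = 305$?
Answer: $\frac{i \sqrt{2538573499}}{9394} \approx 5.3634 i$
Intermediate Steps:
$q{\left(j \right)} = 2 j$
$v = -8$ ($v = \left(-2\right) 4 = -8$)
$M{\left(m,b \right)} = b m$
$H = - \frac{841075}{18788}$ ($H = - \frac{19}{308} - \frac{13635}{305} = \left(-19\right) \frac{1}{308} - \frac{2727}{61} = - \frac{19}{308} - \frac{2727}{61} = - \frac{841075}{18788} \approx -44.767$)
$\sqrt{H + M{\left(v,q{\left(-1 \right)} \right)}} = \sqrt{- \frac{841075}{18788} + 2 \left(-1\right) \left(-8\right)} = \sqrt{- \frac{841075}{18788} - -16} = \sqrt{- \frac{841075}{18788} + 16} = \sqrt{- \frac{540467}{18788}} = \frac{i \sqrt{2538573499}}{9394}$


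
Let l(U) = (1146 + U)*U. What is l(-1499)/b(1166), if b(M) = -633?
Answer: -529147/633 ≈ -835.94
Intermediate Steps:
l(U) = U*(1146 + U)
l(-1499)/b(1166) = -1499*(1146 - 1499)/(-633) = -1499*(-353)*(-1/633) = 529147*(-1/633) = -529147/633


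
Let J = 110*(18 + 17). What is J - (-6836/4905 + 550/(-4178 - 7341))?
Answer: 217609117384/56500695 ≈ 3851.4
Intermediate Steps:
J = 3850 (J = 110*35 = 3850)
J - (-6836/4905 + 550/(-4178 - 7341)) = 3850 - (-6836/4905 + 550/(-4178 - 7341)) = 3850 - (-6836*1/4905 + 550/(-11519)) = 3850 - (-6836/4905 + 550*(-1/11519)) = 3850 - (-6836/4905 - 550/11519) = 3850 - 1*(-81441634/56500695) = 3850 + 81441634/56500695 = 217609117384/56500695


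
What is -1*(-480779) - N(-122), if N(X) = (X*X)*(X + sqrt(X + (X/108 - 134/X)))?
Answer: 2296627 - 122*I*sqrt(147121386)/9 ≈ 2.2966e+6 - 1.6442e+5*I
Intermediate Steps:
N(X) = X**2*(X + sqrt(-134/X + 109*X/108)) (N(X) = X**2*(X + sqrt(X + (X*(1/108) - 134/X))) = X**2*(X + sqrt(X + (X/108 - 134/X))) = X**2*(X + sqrt(X + (-134/X + X/108))) = X**2*(X + sqrt(-134/X + 109*X/108)))
-1*(-480779) - N(-122) = -1*(-480779) - (-122)**2*(-122 + sqrt(-43416/(-122) + 327*(-122))/18) = 480779 - 14884*(-122 + sqrt(-43416*(-1/122) - 39894)/18) = 480779 - 14884*(-122 + sqrt(21708/61 - 39894)/18) = 480779 - 14884*(-122 + sqrt(-2411826/61)/18) = 480779 - 14884*(-122 + (I*sqrt(147121386)/61)/18) = 480779 - 14884*(-122 + I*sqrt(147121386)/1098) = 480779 - (-1815848 + 122*I*sqrt(147121386)/9) = 480779 + (1815848 - 122*I*sqrt(147121386)/9) = 2296627 - 122*I*sqrt(147121386)/9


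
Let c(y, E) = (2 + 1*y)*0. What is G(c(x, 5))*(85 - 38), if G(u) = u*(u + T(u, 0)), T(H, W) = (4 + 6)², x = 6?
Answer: 0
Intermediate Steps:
c(y, E) = 0 (c(y, E) = (2 + y)*0 = 0)
T(H, W) = 100 (T(H, W) = 10² = 100)
G(u) = u*(100 + u) (G(u) = u*(u + 100) = u*(100 + u))
G(c(x, 5))*(85 - 38) = (0*(100 + 0))*(85 - 38) = (0*100)*47 = 0*47 = 0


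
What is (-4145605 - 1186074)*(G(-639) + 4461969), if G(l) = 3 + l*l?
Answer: -25966838911947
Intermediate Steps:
G(l) = 3 + l²
(-4145605 - 1186074)*(G(-639) + 4461969) = (-4145605 - 1186074)*((3 + (-639)²) + 4461969) = -5331679*((3 + 408321) + 4461969) = -5331679*(408324 + 4461969) = -5331679*4870293 = -25966838911947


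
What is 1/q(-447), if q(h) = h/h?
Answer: 1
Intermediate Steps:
q(h) = 1
1/q(-447) = 1/1 = 1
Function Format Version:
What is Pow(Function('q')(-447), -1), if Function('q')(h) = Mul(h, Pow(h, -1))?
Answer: 1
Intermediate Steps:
Function('q')(h) = 1
Pow(Function('q')(-447), -1) = Pow(1, -1) = 1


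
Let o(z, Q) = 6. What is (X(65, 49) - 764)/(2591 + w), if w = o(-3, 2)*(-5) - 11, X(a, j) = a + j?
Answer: -13/51 ≈ -0.25490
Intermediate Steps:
w = -41 (w = 6*(-5) - 11 = -30 - 11 = -41)
(X(65, 49) - 764)/(2591 + w) = ((65 + 49) - 764)/(2591 - 41) = (114 - 764)/2550 = -650*1/2550 = -13/51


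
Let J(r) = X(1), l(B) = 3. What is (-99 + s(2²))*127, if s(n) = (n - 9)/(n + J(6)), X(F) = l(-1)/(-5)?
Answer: -216916/17 ≈ -12760.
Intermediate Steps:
X(F) = -⅗ (X(F) = 3/(-5) = 3*(-⅕) = -⅗)
J(r) = -⅗
s(n) = (-9 + n)/(-⅗ + n) (s(n) = (n - 9)/(n - ⅗) = (-9 + n)/(-⅗ + n))
(-99 + s(2²))*127 = (-99 + 5*(-9 + 2²)/(-3 + 5*2²))*127 = (-99 + 5*(-9 + 4)/(-3 + 5*4))*127 = (-99 + 5*(-5)/(-3 + 20))*127 = (-99 + 5*(-5)/17)*127 = (-99 + 5*(1/17)*(-5))*127 = (-99 - 25/17)*127 = -1708/17*127 = -216916/17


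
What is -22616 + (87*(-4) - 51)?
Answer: -23015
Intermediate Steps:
-22616 + (87*(-4) - 51) = -22616 + (-348 - 51) = -22616 - 399 = -23015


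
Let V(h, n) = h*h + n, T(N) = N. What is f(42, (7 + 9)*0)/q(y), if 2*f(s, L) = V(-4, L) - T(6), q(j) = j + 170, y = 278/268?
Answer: 670/22919 ≈ 0.029233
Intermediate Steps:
y = 139/134 (y = 278*(1/268) = 139/134 ≈ 1.0373)
q(j) = 170 + j
V(h, n) = n + h² (V(h, n) = h² + n = n + h²)
f(s, L) = 5 + L/2 (f(s, L) = ((L + (-4)²) - 1*6)/2 = ((L + 16) - 6)/2 = ((16 + L) - 6)/2 = (10 + L)/2 = 5 + L/2)
f(42, (7 + 9)*0)/q(y) = (5 + ((7 + 9)*0)/2)/(170 + 139/134) = (5 + (16*0)/2)/(22919/134) = (5 + (½)*0)*(134/22919) = (5 + 0)*(134/22919) = 5*(134/22919) = 670/22919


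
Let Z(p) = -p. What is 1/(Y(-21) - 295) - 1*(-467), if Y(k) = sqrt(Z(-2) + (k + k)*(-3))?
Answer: 40580604/86897 - 8*sqrt(2)/86897 ≈ 467.00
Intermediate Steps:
Y(k) = sqrt(2 - 6*k) (Y(k) = sqrt(-1*(-2) + (k + k)*(-3)) = sqrt(2 + (2*k)*(-3)) = sqrt(2 - 6*k))
1/(Y(-21) - 295) - 1*(-467) = 1/(sqrt(2 - 6*(-21)) - 295) - 1*(-467) = 1/(sqrt(2 + 126) - 295) + 467 = 1/(sqrt(128) - 295) + 467 = 1/(8*sqrt(2) - 295) + 467 = 1/(-295 + 8*sqrt(2)) + 467 = 467 + 1/(-295 + 8*sqrt(2))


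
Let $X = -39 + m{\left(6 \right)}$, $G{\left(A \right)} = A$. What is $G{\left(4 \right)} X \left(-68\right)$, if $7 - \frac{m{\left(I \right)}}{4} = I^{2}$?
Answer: $42160$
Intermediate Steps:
$m{\left(I \right)} = 28 - 4 I^{2}$
$X = -155$ ($X = -39 + \left(28 - 4 \cdot 6^{2}\right) = -39 + \left(28 - 144\right) = -39 - 116 = -155$)
$G{\left(4 \right)} X \left(-68\right) = 4 \left(-155\right) \left(-68\right) = \left(-620\right) \left(-68\right) = 42160$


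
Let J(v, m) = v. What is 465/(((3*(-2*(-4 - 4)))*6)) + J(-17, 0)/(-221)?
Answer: 2111/1248 ≈ 1.6915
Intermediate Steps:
465/(((3*(-2*(-4 - 4)))*6)) + J(-17, 0)/(-221) = 465/(((3*(-2*(-4 - 4)))*6)) - 17/(-221) = 465/(((3*(-2*(-8)))*6)) - 17*(-1/221) = 465/(((3*16)*6)) + 1/13 = 465/((48*6)) + 1/13 = 465/288 + 1/13 = 465*(1/288) + 1/13 = 155/96 + 1/13 = 2111/1248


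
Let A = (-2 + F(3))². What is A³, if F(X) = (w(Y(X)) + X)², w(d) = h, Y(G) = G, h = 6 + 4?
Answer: 21691961596369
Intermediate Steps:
h = 10
w(d) = 10
F(X) = (10 + X)²
A = 27889 (A = (-2 + (10 + 3)²)² = (-2 + 13²)² = (-2 + 169)² = 167² = 27889)
A³ = 27889³ = 21691961596369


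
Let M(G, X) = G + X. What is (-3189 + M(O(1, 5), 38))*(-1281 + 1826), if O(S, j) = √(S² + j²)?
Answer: -1717295 + 545*√26 ≈ -1.7145e+6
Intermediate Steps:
(-3189 + M(O(1, 5), 38))*(-1281 + 1826) = (-3189 + (√(1² + 5²) + 38))*(-1281 + 1826) = (-3189 + (√(1 + 25) + 38))*545 = (-3189 + (√26 + 38))*545 = (-3189 + (38 + √26))*545 = (-3151 + √26)*545 = -1717295 + 545*√26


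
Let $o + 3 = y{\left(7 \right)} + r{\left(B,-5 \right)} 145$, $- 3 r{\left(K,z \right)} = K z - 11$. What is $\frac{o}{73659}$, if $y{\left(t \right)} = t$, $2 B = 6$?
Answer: $\frac{3782}{220977} \approx 0.017115$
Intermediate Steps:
$B = 3$ ($B = \frac{1}{2} \cdot 6 = 3$)
$r{\left(K,z \right)} = \frac{11}{3} - \frac{K z}{3}$ ($r{\left(K,z \right)} = - \frac{K z - 11}{3} = - \frac{-11 + K z}{3} = \frac{11}{3} - \frac{K z}{3}$)
$o = \frac{3782}{3}$ ($o = -3 + \left(7 + \left(\frac{11}{3} - 1 \left(-5\right)\right) 145\right) = -3 + \left(7 + \left(\frac{11}{3} + 5\right) 145\right) = -3 + \left(7 + \frac{26}{3} \cdot 145\right) = -3 + \left(7 + \frac{3770}{3}\right) = -3 + \frac{3791}{3} = \frac{3782}{3} \approx 1260.7$)
$\frac{o}{73659} = \frac{3782}{3 \cdot 73659} = \frac{3782}{3} \cdot \frac{1}{73659} = \frac{3782}{220977}$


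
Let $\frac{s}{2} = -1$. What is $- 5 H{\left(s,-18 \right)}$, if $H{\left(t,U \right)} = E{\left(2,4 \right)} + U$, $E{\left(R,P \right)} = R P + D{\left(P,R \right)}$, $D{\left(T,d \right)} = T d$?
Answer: $10$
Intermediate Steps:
$s = -2$ ($s = 2 \left(-1\right) = -2$)
$E{\left(R,P \right)} = 2 P R$ ($E{\left(R,P \right)} = R P + P R = P R + P R = 2 P R$)
$H{\left(t,U \right)} = 16 + U$ ($H{\left(t,U \right)} = 2 \cdot 4 \cdot 2 + U = 16 + U$)
$- 5 H{\left(s,-18 \right)} = - 5 \left(16 - 18\right) = \left(-5\right) \left(-2\right) = 10$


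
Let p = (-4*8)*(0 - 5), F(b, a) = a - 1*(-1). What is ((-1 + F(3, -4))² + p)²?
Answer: 30976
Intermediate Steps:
F(b, a) = 1 + a (F(b, a) = a + 1 = 1 + a)
p = 160 (p = -32*(-5) = 160)
((-1 + F(3, -4))² + p)² = ((-1 + (1 - 4))² + 160)² = ((-1 - 3)² + 160)² = ((-4)² + 160)² = (16 + 160)² = 176² = 30976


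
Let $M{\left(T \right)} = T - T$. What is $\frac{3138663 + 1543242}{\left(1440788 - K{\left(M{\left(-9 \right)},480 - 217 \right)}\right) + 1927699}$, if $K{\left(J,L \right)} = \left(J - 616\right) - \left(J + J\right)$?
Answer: $\frac{4681905}{3369103} \approx 1.3897$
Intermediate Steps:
$M{\left(T \right)} = 0$
$K{\left(J,L \right)} = -616 - J$ ($K{\left(J,L \right)} = \left(-616 + J\right) - 2 J = -616 - J$)
$\frac{3138663 + 1543242}{\left(1440788 - K{\left(M{\left(-9 \right)},480 - 217 \right)}\right) + 1927699} = \frac{3138663 + 1543242}{\left(1440788 - \left(-616 - 0\right)\right) + 1927699} = \frac{4681905}{\left(1440788 - \left(-616 + 0\right)\right) + 1927699} = \frac{4681905}{\left(1440788 - -616\right) + 1927699} = \frac{4681905}{\left(1440788 + 616\right) + 1927699} = \frac{4681905}{1441404 + 1927699} = \frac{4681905}{3369103}$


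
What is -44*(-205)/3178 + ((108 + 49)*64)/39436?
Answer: 48455658/15665951 ≈ 3.0931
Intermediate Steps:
-44*(-205)/3178 + ((108 + 49)*64)/39436 = 9020*(1/3178) + (157*64)*(1/39436) = 4510/1589 + 10048*(1/39436) = 4510/1589 + 2512/9859 = 48455658/15665951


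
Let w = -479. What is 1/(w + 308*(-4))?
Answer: -1/1711 ≈ -0.00058445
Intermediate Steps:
1/(w + 308*(-4)) = 1/(-479 + 308*(-4)) = 1/(-479 - 1232) = 1/(-1711) = -1/1711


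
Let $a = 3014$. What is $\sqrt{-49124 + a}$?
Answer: $i \sqrt{46110} \approx 214.73 i$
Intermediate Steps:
$\sqrt{-49124 + a} = \sqrt{-49124 + 3014} = \sqrt{-46110} = i \sqrt{46110}$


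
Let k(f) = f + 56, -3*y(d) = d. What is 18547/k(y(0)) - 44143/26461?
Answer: 488300159/1481816 ≈ 329.53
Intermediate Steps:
y(d) = -d/3
k(f) = 56 + f
18547/k(y(0)) - 44143/26461 = 18547/(56 - ⅓*0) - 44143/26461 = 18547/(56 + 0) - 44143*1/26461 = 18547/56 - 44143/26461 = 488300159/1481816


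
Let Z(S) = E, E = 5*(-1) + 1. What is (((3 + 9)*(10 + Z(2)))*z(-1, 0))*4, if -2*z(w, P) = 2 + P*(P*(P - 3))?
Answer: -288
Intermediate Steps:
E = -4 (E = -5 + 1 = -4)
z(w, P) = -1 - P**2*(-3 + P)/2 (z(w, P) = -(2 + P*(P*(P - 3)))/2 = -(2 + P*(P*(-3 + P)))/2 = -(2 + P**2*(-3 + P))/2 = -1 - P**2*(-3 + P)/2)
Z(S) = -4
(((3 + 9)*(10 + Z(2)))*z(-1, 0))*4 = (((3 + 9)*(10 - 4))*(-1 - 1/2*0**3 + (3/2)*0**2))*4 = ((12*6)*(-1 - 1/2*0 + (3/2)*0))*4 = (72*(-1 + 0 + 0))*4 = (72*(-1))*4 = -72*4 = -288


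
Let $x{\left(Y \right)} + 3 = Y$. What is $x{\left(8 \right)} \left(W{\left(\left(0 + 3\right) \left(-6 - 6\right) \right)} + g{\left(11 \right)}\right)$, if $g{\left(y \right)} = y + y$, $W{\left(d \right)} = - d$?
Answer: $290$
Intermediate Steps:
$x{\left(Y \right)} = -3 + Y$
$g{\left(y \right)} = 2 y$
$x{\left(8 \right)} \left(W{\left(\left(0 + 3\right) \left(-6 - 6\right) \right)} + g{\left(11 \right)}\right) = \left(-3 + 8\right) \left(- \left(0 + 3\right) \left(-6 - 6\right) + 2 \cdot 11\right) = 5 \left(- 3 \left(-12\right) + 22\right) = 5 \left(\left(-1\right) \left(-36\right) + 22\right) = 5 \left(36 + 22\right) = 5 \cdot 58 = 290$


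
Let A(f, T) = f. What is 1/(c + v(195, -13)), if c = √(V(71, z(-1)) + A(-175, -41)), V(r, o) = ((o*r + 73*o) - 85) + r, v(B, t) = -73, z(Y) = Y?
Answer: -73/5662 - 3*I*√37/5662 ≈ -0.012893 - 0.0032229*I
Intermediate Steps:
V(r, o) = -85 + r + 73*o + o*r (V(r, o) = ((73*o + o*r) - 85) + r = (-85 + 73*o + o*r) + r = -85 + r + 73*o + o*r)
c = 3*I*√37 (c = √((-85 + 71 + 73*(-1) - 1*71) - 175) = √((-85 + 71 - 73 - 71) - 175) = √(-158 - 175) = √(-333) = 3*I*√37 ≈ 18.248*I)
1/(c + v(195, -13)) = 1/(3*I*√37 - 73) = 1/(-73 + 3*I*√37)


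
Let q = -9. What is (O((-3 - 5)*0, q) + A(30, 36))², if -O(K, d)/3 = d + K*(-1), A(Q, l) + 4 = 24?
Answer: 2209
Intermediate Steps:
A(Q, l) = 20 (A(Q, l) = -4 + 24 = 20)
O(K, d) = -3*d + 3*K (O(K, d) = -3*(d + K*(-1)) = -3*(d - K) = -3*d + 3*K)
(O((-3 - 5)*0, q) + A(30, 36))² = ((-3*(-9) + 3*((-3 - 5)*0)) + 20)² = ((27 + 3*(-8*0)) + 20)² = ((27 + 3*0) + 20)² = ((27 + 0) + 20)² = (27 + 20)² = 47² = 2209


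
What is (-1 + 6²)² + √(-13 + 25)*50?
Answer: 1225 + 100*√3 ≈ 1398.2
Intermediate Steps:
(-1 + 6²)² + √(-13 + 25)*50 = (-1 + 36)² + √12*50 = 35² + (2*√3)*50 = 1225 + 100*√3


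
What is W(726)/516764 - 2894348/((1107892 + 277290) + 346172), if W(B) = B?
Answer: -373609471717/223675354614 ≈ -1.6703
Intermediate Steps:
W(726)/516764 - 2894348/((1107892 + 277290) + 346172) = 726/516764 - 2894348/((1107892 + 277290) + 346172) = 726*(1/516764) - 2894348/(1385182 + 346172) = 363/258382 - 2894348/1731354 = 363/258382 - 2894348*1/1731354 = 363/258382 - 1447174/865677 = -373609471717/223675354614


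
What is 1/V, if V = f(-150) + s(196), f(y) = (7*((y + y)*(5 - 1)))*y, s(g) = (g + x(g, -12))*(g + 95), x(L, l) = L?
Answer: 1/1374072 ≈ 7.2776e-7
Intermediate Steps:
s(g) = 2*g*(95 + g) (s(g) = (g + g)*(g + 95) = (2*g)*(95 + g) = 2*g*(95 + g))
f(y) = 56*y² (f(y) = (7*((2*y)*4))*y = (7*(8*y))*y = (56*y)*y = 56*y²)
V = 1374072 (V = 56*(-150)² + 2*196*(95 + 196) = 56*22500 + 2*196*291 = 1260000 + 114072 = 1374072)
1/V = 1/1374072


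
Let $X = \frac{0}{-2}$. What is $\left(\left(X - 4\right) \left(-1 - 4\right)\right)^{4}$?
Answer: $160000$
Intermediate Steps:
$X = 0$ ($X = 0 \left(- \frac{1}{2}\right) = 0$)
$\left(\left(X - 4\right) \left(-1 - 4\right)\right)^{4} = \left(\left(0 - 4\right) \left(-1 - 4\right)\right)^{4} = \left(\left(-4\right) \left(-5\right)\right)^{4} = 20^{4} = 160000$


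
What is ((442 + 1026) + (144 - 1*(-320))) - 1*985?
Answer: 947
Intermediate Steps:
((442 + 1026) + (144 - 1*(-320))) - 1*985 = (1468 + (144 + 320)) - 985 = (1468 + 464) - 985 = 1932 - 985 = 947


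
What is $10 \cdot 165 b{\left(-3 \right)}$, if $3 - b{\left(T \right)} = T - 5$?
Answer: $18150$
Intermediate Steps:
$b{\left(T \right)} = 8 - T$ ($b{\left(T \right)} = 3 - \left(T - 5\right) = 3 - \left(-5 + T\right) = 8 - T$)
$10 \cdot 165 b{\left(-3 \right)} = 10 \cdot 165 \left(8 - -3\right) = 1650 \left(8 + 3\right) = 1650 \cdot 11 = 18150$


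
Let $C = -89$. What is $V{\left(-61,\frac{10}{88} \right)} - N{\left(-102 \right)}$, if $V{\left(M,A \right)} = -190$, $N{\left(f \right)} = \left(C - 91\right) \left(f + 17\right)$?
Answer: $-15490$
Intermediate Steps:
$N{\left(f \right)} = -3060 - 180 f$ ($N{\left(f \right)} = \left(-89 - 91\right) \left(f + 17\right) = - 180 \left(17 + f\right) = -3060 - 180 f$)
$V{\left(-61,\frac{10}{88} \right)} - N{\left(-102 \right)} = -190 - \left(-3060 - -18360\right) = -190 - \left(-3060 + 18360\right) = -190 - 15300 = -15490$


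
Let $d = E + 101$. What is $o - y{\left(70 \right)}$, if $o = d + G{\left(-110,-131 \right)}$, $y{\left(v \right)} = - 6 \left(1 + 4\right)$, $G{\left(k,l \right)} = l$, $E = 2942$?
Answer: $2942$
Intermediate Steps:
$d = 3043$ ($d = 2942 + 101 = 3043$)
$y{\left(v \right)} = -30$ ($y{\left(v \right)} = \left(-6\right) 5 = -30$)
$o = 2912$ ($o = 3043 - 131 = 2912$)
$o - y{\left(70 \right)} = 2912 - -30 = 2912 + 30 = 2942$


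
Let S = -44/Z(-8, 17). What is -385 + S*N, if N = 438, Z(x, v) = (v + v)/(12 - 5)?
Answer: -73997/17 ≈ -4352.8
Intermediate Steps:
Z(x, v) = 2*v/7 (Z(x, v) = (2*v)/7 = (2*v)*(⅐) = 2*v/7)
S = -154/17 (S = -44/((2/7)*17) = -44/34/7 = -44*7/34 = -154/17 ≈ -9.0588)
-385 + S*N = -385 - 154/17*438 = -385 - 67452/17 = -73997/17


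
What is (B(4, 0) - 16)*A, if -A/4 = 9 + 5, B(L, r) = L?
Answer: 672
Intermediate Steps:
A = -56 (A = -4*(9 + 5) = -4*14 = -56)
(B(4, 0) - 16)*A = (4 - 16)*(-56) = -12*(-56) = 672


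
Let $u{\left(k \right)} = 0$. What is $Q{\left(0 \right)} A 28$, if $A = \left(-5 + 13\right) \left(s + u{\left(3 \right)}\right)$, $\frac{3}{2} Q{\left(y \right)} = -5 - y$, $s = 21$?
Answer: $-15680$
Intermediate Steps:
$Q{\left(y \right)} = - \frac{10}{3} - \frac{2 y}{3}$ ($Q{\left(y \right)} = \frac{2 \left(-5 - y\right)}{3} = - \frac{10}{3} - \frac{2 y}{3}$)
$A = 168$ ($A = \left(-5 + 13\right) \left(21 + 0\right) = 8 \cdot 21 = 168$)
$Q{\left(0 \right)} A 28 = \left(- \frac{10}{3} - 0\right) 168 \cdot 28 = \left(- \frac{10}{3} + 0\right) 168 \cdot 28 = \left(- \frac{10}{3}\right) 168 \cdot 28 = \left(-560\right) 28 = -15680$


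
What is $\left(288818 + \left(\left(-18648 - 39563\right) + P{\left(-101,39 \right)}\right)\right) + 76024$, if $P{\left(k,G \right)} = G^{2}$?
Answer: $308152$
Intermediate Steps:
$\left(288818 + \left(\left(-18648 - 39563\right) + P{\left(-101,39 \right)}\right)\right) + 76024 = \left(288818 + \left(\left(-18648 - 39563\right) + 39^{2}\right)\right) + 76024 = \left(288818 + \left(-58211 + 1521\right)\right) + 76024 = \left(288818 - 56690\right) + 76024 = 232128 + 76024 = 308152$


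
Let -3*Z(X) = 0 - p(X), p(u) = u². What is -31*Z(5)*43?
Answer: -33325/3 ≈ -11108.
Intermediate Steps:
Z(X) = X²/3 (Z(X) = -(0 - X²)/3 = -(-1)*X²/3 = X²/3)
-31*Z(5)*43 = -31*5²/3*43 = -31*25/3*43 = -775/3*43 = -33325/3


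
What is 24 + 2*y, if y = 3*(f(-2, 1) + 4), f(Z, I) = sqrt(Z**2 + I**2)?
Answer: 48 + 6*sqrt(5) ≈ 61.416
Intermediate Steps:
f(Z, I) = sqrt(I**2 + Z**2)
y = 12 + 3*sqrt(5) (y = 3*(sqrt(1**2 + (-2)**2) + 4) = 3*(sqrt(1 + 4) + 4) = 3*(sqrt(5) + 4) = 3*(4 + sqrt(5)) = 12 + 3*sqrt(5) ≈ 18.708)
24 + 2*y = 24 + 2*(12 + 3*sqrt(5)) = 24 + (24 + 6*sqrt(5)) = 48 + 6*sqrt(5)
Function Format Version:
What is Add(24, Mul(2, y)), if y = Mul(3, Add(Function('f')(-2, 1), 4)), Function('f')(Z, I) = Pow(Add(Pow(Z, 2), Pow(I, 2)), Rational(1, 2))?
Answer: Add(48, Mul(6, Pow(5, Rational(1, 2)))) ≈ 61.416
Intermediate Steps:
Function('f')(Z, I) = Pow(Add(Pow(I, 2), Pow(Z, 2)), Rational(1, 2))
y = Add(12, Mul(3, Pow(5, Rational(1, 2)))) (y = Mul(3, Add(Pow(Add(Pow(1, 2), Pow(-2, 2)), Rational(1, 2)), 4)) = Mul(3, Add(Pow(Add(1, 4), Rational(1, 2)), 4)) = Mul(3, Add(Pow(5, Rational(1, 2)), 4)) = Mul(3, Add(4, Pow(5, Rational(1, 2)))) = Add(12, Mul(3, Pow(5, Rational(1, 2)))) ≈ 18.708)
Add(24, Mul(2, y)) = Add(24, Mul(2, Add(12, Mul(3, Pow(5, Rational(1, 2)))))) = Add(24, Add(24, Mul(6, Pow(5, Rational(1, 2))))) = Add(48, Mul(6, Pow(5, Rational(1, 2))))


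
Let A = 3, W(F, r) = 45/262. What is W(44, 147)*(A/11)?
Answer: 135/2882 ≈ 0.046842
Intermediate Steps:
W(F, r) = 45/262 (W(F, r) = 45*(1/262) = 45/262)
W(44, 147)*(A/11) = 45*(3/11)/262 = 45*(3*(1/11))/262 = (45/262)*(3/11) = 135/2882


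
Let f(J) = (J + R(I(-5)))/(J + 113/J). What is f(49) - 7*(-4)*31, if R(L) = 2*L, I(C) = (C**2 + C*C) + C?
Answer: 2188963/2514 ≈ 870.71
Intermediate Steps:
I(C) = C + 2*C**2 (I(C) = (C**2 + C**2) + C = 2*C**2 + C = C + 2*C**2)
f(J) = (90 + J)/(J + 113/J) (f(J) = (J + 2*(-5*(1 + 2*(-5))))/(J + 113/J) = (J + 2*(-5*(1 - 10)))/(J + 113/J) = (J + 2*(-5*(-9)))/(J + 113/J) = (J + 2*45)/(J + 113/J) = (J + 90)/(J + 113/J) = (90 + J)/(J + 113/J))
f(49) - 7*(-4)*31 = 49*(90 + 49)/(113 + 49**2) - 7*(-4)*31 = 49*139/(113 + 2401) - (-28)*31 = 49*139/2514 - 1*(-868) = 49*(1/2514)*139 + 868 = 6811/2514 + 868 = 2188963/2514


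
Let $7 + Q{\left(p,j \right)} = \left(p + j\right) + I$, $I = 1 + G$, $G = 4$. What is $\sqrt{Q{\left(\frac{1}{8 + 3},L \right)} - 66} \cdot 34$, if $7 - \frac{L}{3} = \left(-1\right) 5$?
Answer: $\frac{102 i \sqrt{429}}{11} \approx 192.06 i$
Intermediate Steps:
$I = 5$ ($I = 1 + 4 = 5$)
$L = 36$ ($L = 21 - 3 \left(\left(-1\right) 5\right) = 21 - -15 = 21 + 15 = 36$)
$Q{\left(p,j \right)} = -2 + j + p$ ($Q{\left(p,j \right)} = -7 + \left(\left(p + j\right) + 5\right) = -7 + \left(\left(j + p\right) + 5\right) = -7 + \left(5 + j + p\right) = -2 + j + p$)
$\sqrt{Q{\left(\frac{1}{8 + 3},L \right)} - 66} \cdot 34 = \sqrt{\left(-2 + 36 + \frac{1}{8 + 3}\right) - 66} \cdot 34 = \sqrt{\left(-2 + 36 + \frac{1}{11}\right) - 66} \cdot 34 = \sqrt{\frac{375}{11} - 66} \cdot 34 = \sqrt{- \frac{351}{11}} \cdot 34 = \frac{3 i \sqrt{429}}{11} \cdot 34 = \frac{102 i \sqrt{429}}{11}$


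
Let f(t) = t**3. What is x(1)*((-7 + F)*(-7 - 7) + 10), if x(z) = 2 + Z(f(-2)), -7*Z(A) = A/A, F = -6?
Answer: 2496/7 ≈ 356.57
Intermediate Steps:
Z(A) = -1/7 (Z(A) = -A/(7*A) = -1/7*1 = -1/7)
x(z) = 13/7 (x(z) = 2 - 1/7 = 13/7)
x(1)*((-7 + F)*(-7 - 7) + 10) = 13*((-7 - 6)*(-7 - 7) + 10)/7 = 13*(-13*(-14) + 10)/7 = 13*(182 + 10)/7 = (13/7)*192 = 2496/7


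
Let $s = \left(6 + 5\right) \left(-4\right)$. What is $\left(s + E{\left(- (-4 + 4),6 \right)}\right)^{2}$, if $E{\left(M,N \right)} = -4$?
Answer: $2304$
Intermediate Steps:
$s = -44$ ($s = 11 \left(-4\right) = -44$)
$\left(s + E{\left(- (-4 + 4),6 \right)}\right)^{2} = \left(-44 - 4\right)^{2} = \left(-48\right)^{2} = 2304$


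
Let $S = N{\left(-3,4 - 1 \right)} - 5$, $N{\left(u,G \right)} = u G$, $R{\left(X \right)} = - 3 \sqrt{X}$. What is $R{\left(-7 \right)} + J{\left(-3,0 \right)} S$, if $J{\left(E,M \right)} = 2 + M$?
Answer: $-28 - 3 i \sqrt{7} \approx -28.0 - 7.9373 i$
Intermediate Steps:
$N{\left(u,G \right)} = G u$
$S = -14$ ($S = \left(4 - 1\right) \left(-3\right) - 5 = 3 \left(-3\right) - 5 = -9 - 5 = -14$)
$R{\left(-7 \right)} + J{\left(-3,0 \right)} S = - 3 \sqrt{-7} + \left(2 + 0\right) \left(-14\right) = - 3 i \sqrt{7} + 2 \left(-14\right) = - 3 i \sqrt{7} - 28 = -28 - 3 i \sqrt{7}$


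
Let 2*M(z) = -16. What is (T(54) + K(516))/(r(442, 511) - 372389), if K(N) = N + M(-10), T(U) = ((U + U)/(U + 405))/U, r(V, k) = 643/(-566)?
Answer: -131976484/96744723003 ≈ -0.0013642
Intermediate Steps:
M(z) = -8 (M(z) = (1/2)*(-16) = -8)
r(V, k) = -643/566 (r(V, k) = 643*(-1/566) = -643/566)
T(U) = 2/(405 + U) (T(U) = ((2*U)/(405 + U))/U = (2*U/(405 + U))/U = 2/(405 + U))
K(N) = -8 + N (K(N) = N - 8 = -8 + N)
(T(54) + K(516))/(r(442, 511) - 372389) = (2/(405 + 54) + (-8 + 516))/(-643/566 - 372389) = (2/459 + 508)/(-210772817/566) = (2*(1/459) + 508)*(-566/210772817) = (2/459 + 508)*(-566/210772817) = (233174/459)*(-566/210772817) = -131976484/96744723003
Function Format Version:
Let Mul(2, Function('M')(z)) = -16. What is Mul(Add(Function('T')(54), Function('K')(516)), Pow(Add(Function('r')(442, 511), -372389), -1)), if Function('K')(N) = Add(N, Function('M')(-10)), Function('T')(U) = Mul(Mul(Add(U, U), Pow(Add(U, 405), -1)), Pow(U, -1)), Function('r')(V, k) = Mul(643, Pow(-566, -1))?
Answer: Rational(-131976484, 96744723003) ≈ -0.0013642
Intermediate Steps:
Function('M')(z) = -8 (Function('M')(z) = Mul(Rational(1, 2), -16) = -8)
Function('r')(V, k) = Rational(-643, 566) (Function('r')(V, k) = Mul(643, Rational(-1, 566)) = Rational(-643, 566))
Function('T')(U) = Mul(2, Pow(Add(405, U), -1)) (Function('T')(U) = Mul(Mul(Mul(2, U), Pow(Add(405, U), -1)), Pow(U, -1)) = Mul(Mul(2, U, Pow(Add(405, U), -1)), Pow(U, -1)) = Mul(2, Pow(Add(405, U), -1)))
Function('K')(N) = Add(-8, N) (Function('K')(N) = Add(N, -8) = Add(-8, N))
Mul(Add(Function('T')(54), Function('K')(516)), Pow(Add(Function('r')(442, 511), -372389), -1)) = Mul(Add(Mul(2, Pow(Add(405, 54), -1)), Add(-8, 516)), Pow(Add(Rational(-643, 566), -372389), -1)) = Mul(Add(Mul(2, Pow(459, -1)), 508), Pow(Rational(-210772817, 566), -1)) = Mul(Add(Mul(2, Rational(1, 459)), 508), Rational(-566, 210772817)) = Mul(Add(Rational(2, 459), 508), Rational(-566, 210772817)) = Mul(Rational(233174, 459), Rational(-566, 210772817)) = Rational(-131976484, 96744723003)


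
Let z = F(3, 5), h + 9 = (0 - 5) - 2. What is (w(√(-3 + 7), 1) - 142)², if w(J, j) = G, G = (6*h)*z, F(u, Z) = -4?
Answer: 58564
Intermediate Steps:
h = -16 (h = -9 + ((0 - 5) - 2) = -9 + (-5 - 2) = -9 - 7 = -16)
z = -4
G = 384 (G = (6*(-16))*(-4) = -96*(-4) = 384)
w(J, j) = 384
(w(√(-3 + 7), 1) - 142)² = (384 - 142)² = 242² = 58564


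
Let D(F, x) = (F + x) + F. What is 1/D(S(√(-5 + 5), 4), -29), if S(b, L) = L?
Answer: -1/21 ≈ -0.047619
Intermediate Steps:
D(F, x) = x + 2*F
1/D(S(√(-5 + 5), 4), -29) = 1/(-29 + 2*4) = 1/(-29 + 8) = 1/(-21) = -1/21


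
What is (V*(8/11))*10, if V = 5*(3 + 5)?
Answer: 3200/11 ≈ 290.91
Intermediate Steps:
V = 40 (V = 5*8 = 40)
(V*(8/11))*10 = (40*(8/11))*10 = (320/11)*10 = 3200/11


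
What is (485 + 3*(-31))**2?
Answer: 153664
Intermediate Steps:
(485 + 3*(-31))**2 = (485 - 93)**2 = 392**2 = 153664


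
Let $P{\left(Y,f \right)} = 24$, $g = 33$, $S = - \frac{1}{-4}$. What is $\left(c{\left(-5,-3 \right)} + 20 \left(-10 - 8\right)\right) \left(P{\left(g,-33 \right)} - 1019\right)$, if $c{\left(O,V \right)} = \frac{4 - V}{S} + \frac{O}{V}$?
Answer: $\frac{986045}{3} \approx 3.2868 \cdot 10^{5}$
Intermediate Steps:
$S = \frac{1}{4}$ ($S = \left(-1\right) \left(- \frac{1}{4}\right) = \frac{1}{4} \approx 0.25$)
$c{\left(O,V \right)} = 16 - 4 V + \frac{O}{V}$ ($c{\left(O,V \right)} = \left(4 - V\right) \frac{1}{\frac{1}{4}} + \frac{O}{V} = \left(4 - V\right) 4 + \frac{O}{V} = \left(16 - 4 V\right) + \frac{O}{V} = 16 - 4 V + \frac{O}{V}$)
$\left(c{\left(-5,-3 \right)} + 20 \left(-10 - 8\right)\right) \left(P{\left(g,-33 \right)} - 1019\right) = \left(\left(16 - -12 - \frac{5}{-3}\right) + 20 \left(-10 - 8\right)\right) \left(24 - 1019\right) = \left(\left(16 + 12 - - \frac{5}{3}\right) + 20 \left(-18\right)\right) \left(-995\right) = \left(\left(16 + 12 + \frac{5}{3}\right) - 360\right) \left(-995\right) = \left(\frac{89}{3} - 360\right) \left(-995\right) = \left(- \frac{991}{3}\right) \left(-995\right) = \frac{986045}{3}$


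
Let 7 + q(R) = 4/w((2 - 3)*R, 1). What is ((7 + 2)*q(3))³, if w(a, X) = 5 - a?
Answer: -1601613/8 ≈ -2.0020e+5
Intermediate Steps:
q(R) = -7 + 4/(5 + R) (q(R) = -7 + 4/(5 - (2 - 3)*R) = -7 + 4/(5 - (-1)*R) = -7 + 4/(5 + R))
((7 + 2)*q(3))³ = ((7 + 2)*((-31 - 7*3)/(5 + 3)))³ = (9*((-31 - 21)/8))³ = (9*((⅛)*(-52)))³ = (9*(-13/2))³ = (-117/2)³ = -1601613/8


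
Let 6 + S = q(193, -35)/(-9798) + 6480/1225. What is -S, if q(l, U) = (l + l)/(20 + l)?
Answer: 181614023/255654315 ≈ 0.71039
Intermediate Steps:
q(l, U) = 2*l/(20 + l) (q(l, U) = (2*l)/(20 + l) = 2*l/(20 + l))
S = -181614023/255654315 (S = -6 + ((2*193/(20 + 193))/(-9798) + 6480/1225) = -6 + ((2*193/213)*(-1/9798) + 6480*(1/1225)) = -6 + ((2*193*(1/213))*(-1/9798) + 1296/245) = -6 + ((386/213)*(-1/9798) + 1296/245) = -6 + (-193/1043487 + 1296/245) = -6 + 1352311867/255654315 = -181614023/255654315 ≈ -0.71039)
-S = -1*(-181614023/255654315) = 181614023/255654315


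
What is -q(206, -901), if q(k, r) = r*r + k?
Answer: -812007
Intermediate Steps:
q(k, r) = k + r² (q(k, r) = r² + k = k + r²)
-q(206, -901) = -(206 + (-901)²) = -(206 + 811801) = -1*812007 = -812007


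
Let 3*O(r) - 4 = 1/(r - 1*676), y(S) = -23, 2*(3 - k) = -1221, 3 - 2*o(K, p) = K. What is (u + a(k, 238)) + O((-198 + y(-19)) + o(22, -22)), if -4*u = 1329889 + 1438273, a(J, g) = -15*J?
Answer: -3814053427/5439 ≈ -7.0124e+5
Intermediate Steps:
o(K, p) = 3/2 - K/2
k = 1227/2 (k = 3 - 1/2*(-1221) = 3 + 1221/2 = 1227/2 ≈ 613.50)
O(r) = 4/3 + 1/(3*(-676 + r)) (O(r) = 4/3 + 1/(3*(r - 1*676)) = 4/3 + 1/(3*(r - 676)) = 4/3 + 1/(3*(-676 + r)))
u = -1384081/2 (u = -(1329889 + 1438273)/4 = -1/4*2768162 = -1384081/2 ≈ -6.9204e+5)
(u + a(k, 238)) + O((-198 + y(-19)) + o(22, -22)) = (-1384081/2 - 15*1227/2) + (-2703 + 4*((-198 - 23) + (3/2 - 1/2*22)))/(3*(-676 + ((-198 - 23) + (3/2 - 1/2*22)))) = (-1384081/2 - 18405/2) + (-2703 + 4*(-221 + (3/2 - 11)))/(3*(-676 + (-221 + (3/2 - 11)))) = -701243 + (-2703 + 4*(-221 - 19/2))/(3*(-676 + (-221 - 19/2))) = -701243 + (-2703 + 4*(-461/2))/(3*(-676 - 461/2)) = -701243 + (-2703 - 922)/(3*(-1813/2)) = -701243 + (1/3)*(-2/1813)*(-3625) = -701243 + 7250/5439 = -3814053427/5439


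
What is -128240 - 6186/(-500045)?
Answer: -64125764614/500045 ≈ -1.2824e+5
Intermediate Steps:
-128240 - 6186/(-500045) = -128240 - 6186*(-1)/500045 = -128240 - 1*(-6186/500045) = -128240 + 6186/500045 = -64125764614/500045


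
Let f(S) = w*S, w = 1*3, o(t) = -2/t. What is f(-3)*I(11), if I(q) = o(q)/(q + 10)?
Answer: 6/77 ≈ 0.077922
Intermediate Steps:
w = 3
I(q) = -2/(q*(10 + q)) (I(q) = (-2/q)/(q + 10) = (-2/q)/(10 + q) = -2/(q*(10 + q)))
f(S) = 3*S
f(-3)*I(11) = (3*(-3))*(-2/(11*(10 + 11))) = -(-18)/(11*21) = -9*(-2/231) = 6/77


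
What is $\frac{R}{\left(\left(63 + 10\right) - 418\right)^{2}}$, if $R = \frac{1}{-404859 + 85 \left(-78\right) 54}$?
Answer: $- \frac{1}{90801672975} \approx -1.1013 \cdot 10^{-11}$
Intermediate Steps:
$R = - \frac{1}{762879}$ ($R = \frac{1}{-404859 - 358020} = \frac{1}{-762879} = - \frac{1}{762879} \approx -1.3108 \cdot 10^{-6}$)
$\frac{R}{\left(\left(63 + 10\right) - 418\right)^{2}} = - \frac{1}{762879 \left(\left(63 + 10\right) - 418\right)^{2}} = - \frac{1}{762879 \left(73 - 418\right)^{2}} = - \frac{1}{762879 \left(-345\right)^{2}} = - \frac{1}{762879 \cdot 119025} = \left(- \frac{1}{762879}\right) \frac{1}{119025} = - \frac{1}{90801672975}$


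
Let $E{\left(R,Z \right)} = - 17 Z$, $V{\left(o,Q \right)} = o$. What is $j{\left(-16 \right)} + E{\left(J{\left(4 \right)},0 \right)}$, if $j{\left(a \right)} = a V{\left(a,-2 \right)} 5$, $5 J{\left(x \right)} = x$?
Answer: $1280$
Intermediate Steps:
$J{\left(x \right)} = \frac{x}{5}$
$j{\left(a \right)} = 5 a^{2}$ ($j{\left(a \right)} = a a 5 = a^{2} \cdot 5 = 5 a^{2}$)
$j{\left(-16 \right)} + E{\left(J{\left(4 \right)},0 \right)} = 5 \left(-16\right)^{2} - 0 = 5 \cdot 256 + 0 = 1280 + 0 = 1280$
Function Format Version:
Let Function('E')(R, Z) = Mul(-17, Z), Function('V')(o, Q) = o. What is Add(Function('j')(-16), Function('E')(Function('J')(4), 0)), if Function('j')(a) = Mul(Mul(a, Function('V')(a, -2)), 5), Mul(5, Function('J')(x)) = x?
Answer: 1280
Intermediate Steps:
Function('J')(x) = Mul(Rational(1, 5), x)
Function('j')(a) = Mul(5, Pow(a, 2)) (Function('j')(a) = Mul(Mul(a, a), 5) = Mul(Pow(a, 2), 5) = Mul(5, Pow(a, 2)))
Add(Function('j')(-16), Function('E')(Function('J')(4), 0)) = Add(Mul(5, Pow(-16, 2)), Mul(-17, 0)) = Add(Mul(5, 256), 0) = Add(1280, 0) = 1280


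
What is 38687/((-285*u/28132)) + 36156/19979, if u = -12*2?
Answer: 5436061447669/34164090 ≈ 1.5912e+5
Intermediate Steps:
u = -24
38687/((-285*u/28132)) + 36156/19979 = 38687/((-285*(-24)/28132)) + 36156/19979 = 38687/((6840*(1/28132))) + 36156*(1/19979) = 38687/(1710/7033) + 36156/19979 = 38687*(7033/1710) + 36156/19979 = 272085671/1710 + 36156/19979 = 5436061447669/34164090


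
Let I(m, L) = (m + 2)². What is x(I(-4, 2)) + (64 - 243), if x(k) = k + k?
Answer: -171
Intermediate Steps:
I(m, L) = (2 + m)²
x(k) = 2*k
x(I(-4, 2)) + (64 - 243) = 2*(2 - 4)² + (64 - 243) = 2*(-2)² - 179 = 2*4 - 179 = 8 - 179 = -171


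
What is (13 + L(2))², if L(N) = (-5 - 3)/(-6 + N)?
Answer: 225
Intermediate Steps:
L(N) = -8/(-6 + N)
(13 + L(2))² = (13 - 8/(-6 + 2))² = (13 - 8/(-4))² = (13 - 8*(-¼))² = (13 + 2)² = 15² = 225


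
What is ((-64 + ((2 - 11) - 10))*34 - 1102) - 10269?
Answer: -14193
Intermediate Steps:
((-64 + ((2 - 11) - 10))*34 - 1102) - 10269 = ((-64 + (-9 - 10))*34 - 1102) - 10269 = ((-64 - 19)*34 - 1102) - 10269 = (-83*34 - 1102) - 10269 = (-2822 - 1102) - 10269 = -3924 - 10269 = -14193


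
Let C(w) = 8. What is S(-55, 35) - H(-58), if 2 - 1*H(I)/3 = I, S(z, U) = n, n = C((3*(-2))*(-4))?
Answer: -172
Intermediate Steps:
n = 8
S(z, U) = 8
H(I) = 6 - 3*I
S(-55, 35) - H(-58) = 8 - (6 - 3*(-58)) = 8 - (6 + 174) = 8 - 1*180 = 8 - 180 = -172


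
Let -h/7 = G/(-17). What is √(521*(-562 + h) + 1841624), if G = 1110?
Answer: 4*√32276778/17 ≈ 1336.8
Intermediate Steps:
h = 7770/17 (h = -7770/(-17) = -7770*(-1)/17 = -7*(-1110/17) = 7770/17 ≈ 457.06)
√(521*(-562 + h) + 1841624) = √(521*(-562 + 7770/17) + 1841624) = √(521*(-1784/17) + 1841624) = √(-929464/17 + 1841624) = √(30378144/17) = 4*√32276778/17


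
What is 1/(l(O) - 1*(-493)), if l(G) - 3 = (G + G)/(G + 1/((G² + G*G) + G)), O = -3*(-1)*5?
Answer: 3488/1737023 ≈ 0.0020080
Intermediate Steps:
O = 15 (O = 3*5 = 15)
l(G) = 3 + 2*G/(G + 1/(G + 2*G²)) (l(G) = 3 + (G + G)/(G + 1/((G² + G*G) + G)) = 3 + (2*G)/(G + 1/((G² + G²) + G)) = 3 + (2*G)/(G + 1/(2*G² + G)) = 3 + (2*G)/(G + 1/(G + 2*G²)) = 3 + 2*G/(G + 1/(G + 2*G²)))
1/(l(O) - 1*(-493)) = 1/((3 + 5*15² + 10*15³)/(1 + 15² + 2*15³) - 1*(-493)) = 1/((3 + 5*225 + 10*3375)/(1 + 225 + 2*3375) + 493) = 1/((3 + 1125 + 33750)/(1 + 225 + 6750) + 493) = 1/(34878/6976 + 493) = 1/((1/6976)*34878 + 493) = 1/(17439/3488 + 493) = 1/(1737023/3488) = 3488/1737023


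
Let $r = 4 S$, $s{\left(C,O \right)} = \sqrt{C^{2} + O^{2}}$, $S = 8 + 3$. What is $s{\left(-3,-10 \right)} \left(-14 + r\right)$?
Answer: $30 \sqrt{109} \approx 313.21$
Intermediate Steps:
$S = 11$
$r = 44$ ($r = 4 \cdot 11 = 44$)
$s{\left(-3,-10 \right)} \left(-14 + r\right) = \sqrt{\left(-3\right)^{2} + \left(-10\right)^{2}} \left(-14 + 44\right) = \sqrt{9 + 100} \cdot 30 = \sqrt{109} \cdot 30 = 30 \sqrt{109}$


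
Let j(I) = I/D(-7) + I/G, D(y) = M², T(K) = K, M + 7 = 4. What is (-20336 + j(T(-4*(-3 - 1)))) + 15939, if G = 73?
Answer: -2887517/657 ≈ -4395.0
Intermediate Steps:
M = -3 (M = -7 + 4 = -3)
D(y) = 9 (D(y) = (-3)² = 9)
j(I) = 82*I/657 (j(I) = I/9 + I/73 = 82*I/657)
(-20336 + j(T(-4*(-3 - 1)))) + 15939 = (-20336 + 82*(-4*(-3 - 1))/657) + 15939 = (-20336 + 82*(-4*(-4))/657) + 15939 = (-20336 + (82/657)*16) + 15939 = (-20336 + 1312/657) + 15939 = -13359440/657 + 15939 = -2887517/657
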